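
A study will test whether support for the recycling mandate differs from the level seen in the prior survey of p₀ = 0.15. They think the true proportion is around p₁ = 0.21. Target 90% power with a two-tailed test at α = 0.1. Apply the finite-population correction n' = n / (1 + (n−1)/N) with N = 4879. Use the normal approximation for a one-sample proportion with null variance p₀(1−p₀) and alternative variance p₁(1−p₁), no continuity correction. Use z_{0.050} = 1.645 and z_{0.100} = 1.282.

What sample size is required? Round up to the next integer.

n = [z_{α/2}·√(p₀q₀) + z_β·√(p₁q₁)]² / (p₁ − p₀)²
  = [1.645·√(0.15·0.85) + 1.282·√(0.21·0.79)]² / (0.06)²
  = [1.645·0.3571 + 1.282·0.4073]² / 0.0036
  = [1.1096]² / 0.0036
  = 341.97
Finite-population correction (N = 4879): 341.97 / (1 + (341.97 − 1)/4879) = 319.64.
Round up → n = 320.

n = 320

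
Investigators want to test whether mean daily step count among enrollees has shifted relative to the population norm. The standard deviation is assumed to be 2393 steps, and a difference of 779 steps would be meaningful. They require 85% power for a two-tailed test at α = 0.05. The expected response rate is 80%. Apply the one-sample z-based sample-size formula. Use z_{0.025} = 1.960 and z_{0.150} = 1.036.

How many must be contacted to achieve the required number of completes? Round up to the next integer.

n = (z_{α/2} + z_β)² · σ² / δ²
  = (1.960 + 1.036)² · 2393² / 779²
  = 8.9760 · 5726449 / 606841
  = 84.70
Adjust for 80% response: 84.70 / 0.80 = 105.88.
Round up → n = 106.

n = 106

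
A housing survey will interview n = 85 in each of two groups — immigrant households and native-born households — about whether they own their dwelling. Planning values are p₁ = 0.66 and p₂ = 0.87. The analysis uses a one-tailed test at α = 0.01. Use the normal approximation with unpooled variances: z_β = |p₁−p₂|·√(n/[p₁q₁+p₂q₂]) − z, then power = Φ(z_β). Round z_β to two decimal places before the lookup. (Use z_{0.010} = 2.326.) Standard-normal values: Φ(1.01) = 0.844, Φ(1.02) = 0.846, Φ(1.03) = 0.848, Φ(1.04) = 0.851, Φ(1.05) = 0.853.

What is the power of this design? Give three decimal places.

z_β = |p₁−p₂|·√(n/[p₁q₁+p₂q₂]) − z_α
    = 0.21 · √(85/0.3375) − 2.326
    = 0.21 · 15.8698 − 2.326
    = 3.3327 − 2.326 = 1.0067 → 1.01
Power = Φ(1.01) = 0.844.

Power ≈ 0.844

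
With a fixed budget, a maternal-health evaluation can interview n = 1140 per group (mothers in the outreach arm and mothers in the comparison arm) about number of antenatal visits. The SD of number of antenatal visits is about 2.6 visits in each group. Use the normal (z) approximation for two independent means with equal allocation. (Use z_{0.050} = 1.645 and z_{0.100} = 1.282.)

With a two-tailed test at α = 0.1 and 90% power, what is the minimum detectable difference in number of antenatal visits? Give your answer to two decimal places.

δ = (z_{α/2} + z_β) · √((σ₁²+σ₂²)/n)
  = (1.645 + 1.282) · √(13.52/1140)
  = 2.927 · √0.01186
  = 2.927 · 0.1089
  = 0.3188

Minimum detectable difference ≈ 0.32 visits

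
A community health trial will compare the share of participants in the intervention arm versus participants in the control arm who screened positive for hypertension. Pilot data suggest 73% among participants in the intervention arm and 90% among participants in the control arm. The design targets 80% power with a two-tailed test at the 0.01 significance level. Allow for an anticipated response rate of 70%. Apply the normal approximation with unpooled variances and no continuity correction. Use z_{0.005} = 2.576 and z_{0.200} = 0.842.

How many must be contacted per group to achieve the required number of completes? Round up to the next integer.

n = 166 per group

n = (z_{α/2} + z_β)² · [p₁(1−p₁) + p₂(1−p₂)] / (p₁ − p₂)²
  = (2.576 + 0.842)² · (0.73·0.27 + 0.90·0.10) / (-0.17)²
  = (3.418)² · (0.1971 + 0.0900) / 0.0289
  = 11.6827 · 0.2871 / 0.0289
  = 116.06
Adjust for 70% response: 116.06 / 0.70 = 165.80.
Round up → n = 166 per group.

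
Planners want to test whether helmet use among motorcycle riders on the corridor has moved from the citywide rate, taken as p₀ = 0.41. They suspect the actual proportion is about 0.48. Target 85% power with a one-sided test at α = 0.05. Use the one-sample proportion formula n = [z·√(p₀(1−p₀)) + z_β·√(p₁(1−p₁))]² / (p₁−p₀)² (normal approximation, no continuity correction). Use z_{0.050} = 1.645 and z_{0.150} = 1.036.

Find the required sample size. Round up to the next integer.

n = 360

n = [z_α·√(p₀q₀) + z_β·√(p₁q₁)]² / (p₁ − p₀)²
  = [1.645·√(0.41·0.59) + 1.036·√(0.48·0.52)]² / (0.07)²
  = [1.645·0.4918 + 1.036·0.4996]² / 0.0049
  = [1.3267]² / 0.0049
  = 359.18
Round up → n = 360.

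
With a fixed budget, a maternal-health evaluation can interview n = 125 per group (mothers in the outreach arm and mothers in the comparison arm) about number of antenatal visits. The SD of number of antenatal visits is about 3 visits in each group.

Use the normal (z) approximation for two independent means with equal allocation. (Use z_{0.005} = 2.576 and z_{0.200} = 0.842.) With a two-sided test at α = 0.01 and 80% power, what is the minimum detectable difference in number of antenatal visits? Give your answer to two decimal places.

Minimum detectable difference ≈ 1.30 visits

δ = (z_{α/2} + z_β) · √((σ₁²+σ₂²)/n)
  = (2.576 + 0.842) · √(18/125)
  = 3.418 · √0.144
  = 3.418 · 0.3795
  = 1.2970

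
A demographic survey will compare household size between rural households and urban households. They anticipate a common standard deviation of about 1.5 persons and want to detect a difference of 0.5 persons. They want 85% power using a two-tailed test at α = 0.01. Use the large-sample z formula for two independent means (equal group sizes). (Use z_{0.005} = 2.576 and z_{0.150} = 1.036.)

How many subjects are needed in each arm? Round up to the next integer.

n = 235 per group

n = (z_{α/2} + z_β)² · (σ₁² + σ₂²) / δ²
  = (2.576 + 1.036)² · (2·1.5² = 4.5) / 0.5²
  = 13.0465 · 4.5 / 0.25
  = 234.84
Round up → n = 235 per group.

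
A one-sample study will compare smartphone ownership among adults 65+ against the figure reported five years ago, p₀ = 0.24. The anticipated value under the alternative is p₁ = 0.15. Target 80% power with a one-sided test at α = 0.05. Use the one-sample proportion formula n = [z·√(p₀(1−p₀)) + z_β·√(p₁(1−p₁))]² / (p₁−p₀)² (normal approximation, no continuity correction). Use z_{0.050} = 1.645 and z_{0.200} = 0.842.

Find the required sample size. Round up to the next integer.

n = [z_α·√(p₀q₀) + z_β·√(p₁q₁)]² / (p₁ − p₀)²
  = [1.645·√(0.24·0.76) + 0.842·√(0.15·0.85)]² / (-0.09)²
  = [1.645·0.4271 + 0.842·0.3571]² / 0.0081
  = [1.0032]² / 0.0081
  = 124.25
Round up → n = 125.

n = 125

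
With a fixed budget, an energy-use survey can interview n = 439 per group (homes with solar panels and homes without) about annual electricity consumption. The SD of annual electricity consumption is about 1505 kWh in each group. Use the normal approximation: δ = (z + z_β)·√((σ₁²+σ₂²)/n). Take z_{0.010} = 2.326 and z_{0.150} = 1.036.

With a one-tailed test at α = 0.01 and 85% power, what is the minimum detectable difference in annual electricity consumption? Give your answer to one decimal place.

δ = (z_α + z_β) · √((σ₁²+σ₂²)/n)
  = (2.326 + 1.036) · √(4530050/439)
  = 3.362 · √10319.0
  = 3.362 · 101.5826
  = 341.5206

Minimum detectable difference ≈ 341.5 kWh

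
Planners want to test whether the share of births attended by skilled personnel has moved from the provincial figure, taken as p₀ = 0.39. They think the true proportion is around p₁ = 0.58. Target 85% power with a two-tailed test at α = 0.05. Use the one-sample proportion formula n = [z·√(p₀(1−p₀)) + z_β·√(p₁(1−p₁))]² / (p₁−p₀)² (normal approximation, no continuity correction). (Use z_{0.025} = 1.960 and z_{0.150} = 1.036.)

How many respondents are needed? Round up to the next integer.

n = [z_{α/2}·√(p₀q₀) + z_β·√(p₁q₁)]² / (p₁ − p₀)²
  = [1.960·√(0.39·0.61) + 1.036·√(0.58·0.42)]² / (0.19)²
  = [1.960·0.4877 + 1.036·0.4936]² / 0.0361
  = [1.4673]² / 0.0361
  = 59.64
Round up → n = 60.

n = 60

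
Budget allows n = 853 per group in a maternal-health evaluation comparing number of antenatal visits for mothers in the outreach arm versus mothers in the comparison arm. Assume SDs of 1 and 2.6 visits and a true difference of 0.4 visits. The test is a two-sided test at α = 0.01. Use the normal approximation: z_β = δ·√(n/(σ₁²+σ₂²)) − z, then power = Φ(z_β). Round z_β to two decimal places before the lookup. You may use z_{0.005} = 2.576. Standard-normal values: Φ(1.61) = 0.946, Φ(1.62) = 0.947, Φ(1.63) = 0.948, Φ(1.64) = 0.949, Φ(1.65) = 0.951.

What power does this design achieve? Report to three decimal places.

Power ≈ 0.947

z_β = δ·√(n/(σ₁²+σ₂²)) − z_{α/2}
    = 0.4 · √(853/7.76) − 2.576
    = 0.4 · 10.48440 − 2.576
    = 4.1938 − 2.576 = 1.6178 → 1.62
Power = Φ(1.62) = 0.947.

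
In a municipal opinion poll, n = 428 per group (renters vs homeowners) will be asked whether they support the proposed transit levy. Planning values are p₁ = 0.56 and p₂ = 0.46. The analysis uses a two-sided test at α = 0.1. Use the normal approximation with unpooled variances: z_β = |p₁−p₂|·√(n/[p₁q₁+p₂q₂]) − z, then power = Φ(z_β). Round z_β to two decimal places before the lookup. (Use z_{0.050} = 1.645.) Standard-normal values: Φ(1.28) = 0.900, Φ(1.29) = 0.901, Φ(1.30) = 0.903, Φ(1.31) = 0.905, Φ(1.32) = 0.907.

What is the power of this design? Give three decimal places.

z_β = |p₁−p₂|·√(n/[p₁q₁+p₂q₂]) − z_{α/2}
    = 0.10 · √(428/0.4948) − 1.645
    = 0.10 · 29.4108 − 1.645
    = 2.9411 − 1.645 = 1.2961 → 1.30
Power = Φ(1.30) = 0.903.

Power ≈ 0.903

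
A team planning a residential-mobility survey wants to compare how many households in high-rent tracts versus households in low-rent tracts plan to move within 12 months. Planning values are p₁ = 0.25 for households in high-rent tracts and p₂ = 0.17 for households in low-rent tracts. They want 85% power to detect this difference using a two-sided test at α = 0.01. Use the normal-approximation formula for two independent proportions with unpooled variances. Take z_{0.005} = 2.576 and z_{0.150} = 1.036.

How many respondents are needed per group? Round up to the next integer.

n = (z_{α/2} + z_β)² · [p₁(1−p₁) + p₂(1−p₂)] / (p₁ − p₂)²
  = (2.576 + 1.036)² · (0.25·0.75 + 0.17·0.83) / (0.08)²
  = (3.612)² · (0.1875 + 0.1411) / 0.0064
  = 13.0465 · 0.3286 / 0.0064
  = 669.86
Round up → n = 670 per group.

n = 670 per group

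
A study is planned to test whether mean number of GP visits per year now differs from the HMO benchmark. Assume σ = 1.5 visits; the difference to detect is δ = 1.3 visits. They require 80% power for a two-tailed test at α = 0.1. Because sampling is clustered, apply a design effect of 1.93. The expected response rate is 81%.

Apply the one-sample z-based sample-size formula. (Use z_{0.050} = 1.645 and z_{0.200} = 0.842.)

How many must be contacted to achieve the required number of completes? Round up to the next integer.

n = (z_{α/2} + z_β)² · σ² / δ²
  = (1.645 + 0.842)² · 1.5² / 1.3²
  = 6.1852 · 2.25 / 1.69
  = 8.23
Design effect: 1.93 × 8.23 = 15.89.
Adjust for 81% response: 15.89 / 0.81 = 19.62.
Round up → n = 20.

n = 20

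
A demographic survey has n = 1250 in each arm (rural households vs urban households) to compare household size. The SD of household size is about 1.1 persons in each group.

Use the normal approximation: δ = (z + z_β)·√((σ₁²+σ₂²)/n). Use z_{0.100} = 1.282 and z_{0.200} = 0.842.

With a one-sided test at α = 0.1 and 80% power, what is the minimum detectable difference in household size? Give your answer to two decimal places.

Minimum detectable difference ≈ 0.09 persons

δ = (z_α + z_β) · √((σ₁²+σ₂²)/n)
  = (1.282 + 0.842) · √(2.42/1250)
  = 2.124 · √0.00194
  = 2.124 · 0.0440
  = 0.0935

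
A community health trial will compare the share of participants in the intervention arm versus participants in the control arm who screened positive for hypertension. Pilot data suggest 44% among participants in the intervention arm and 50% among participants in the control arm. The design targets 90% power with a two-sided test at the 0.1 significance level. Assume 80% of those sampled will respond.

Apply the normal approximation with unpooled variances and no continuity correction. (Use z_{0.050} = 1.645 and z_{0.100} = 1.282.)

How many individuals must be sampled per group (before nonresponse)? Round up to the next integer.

n = 1477 per group

n = (z_{α/2} + z_β)² · [p₁(1−p₁) + p₂(1−p₂)] / (p₁ − p₂)²
  = (1.645 + 1.282)² · (0.44·0.56 + 0.50·0.50) / (-0.06)²
  = (2.927)² · (0.2464 + 0.2500) / 0.0036
  = 8.5673 · 0.4964 / 0.0036
  = 1181.34
Adjust for 80% response: 1181.34 / 0.80 = 1476.67.
Round up → n = 1477 per group.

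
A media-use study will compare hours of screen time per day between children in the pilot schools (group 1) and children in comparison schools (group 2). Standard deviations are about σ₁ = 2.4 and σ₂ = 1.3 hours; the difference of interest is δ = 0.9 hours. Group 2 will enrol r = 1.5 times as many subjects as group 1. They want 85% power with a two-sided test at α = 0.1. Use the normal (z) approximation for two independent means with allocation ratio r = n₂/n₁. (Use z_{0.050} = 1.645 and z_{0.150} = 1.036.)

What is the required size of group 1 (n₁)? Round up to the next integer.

n₁ = 62

n₁ = (z_{α/2} + z_β)² · (σ₁² + σ₂²/r) / δ²
   = (1.645 + 1.036)² · (2.4² + 1.3²/1.5) / 0.9²
   = 7.1878 · (5.76 + 1.1267) / 0.81
   = 7.1878 · 6.8867 / 0.81
   = 61.11
Round up → n₁ = 62; n₂ = r·n₁ = 1.5 × 62 = 93.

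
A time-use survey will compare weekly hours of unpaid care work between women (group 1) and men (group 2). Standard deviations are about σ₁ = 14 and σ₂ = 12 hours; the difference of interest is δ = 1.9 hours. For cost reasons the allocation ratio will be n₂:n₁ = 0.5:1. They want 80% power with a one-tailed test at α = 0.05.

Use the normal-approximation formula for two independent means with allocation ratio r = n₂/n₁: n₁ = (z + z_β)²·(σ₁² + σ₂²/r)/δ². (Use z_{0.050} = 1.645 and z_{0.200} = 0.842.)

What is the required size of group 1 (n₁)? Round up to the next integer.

n₁ = (z_α + z_β)² · (σ₁² + σ₂²/r) / δ²
   = (1.645 + 0.842)² · (14² + 12²/0.5) / 1.9²
   = 6.1852 · (196 + 288) / 3.61
   = 6.1852 · 484 / 3.61
   = 829.26
Round up → n₁ = 830; n₂ = r·n₁ = 0.5 × 830 = 415.

n₁ = 830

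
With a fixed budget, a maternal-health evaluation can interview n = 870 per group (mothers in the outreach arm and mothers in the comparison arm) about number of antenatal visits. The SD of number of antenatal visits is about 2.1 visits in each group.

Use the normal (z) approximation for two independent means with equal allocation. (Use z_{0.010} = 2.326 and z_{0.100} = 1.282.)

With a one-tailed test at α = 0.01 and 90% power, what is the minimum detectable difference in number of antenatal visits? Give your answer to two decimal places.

Minimum detectable difference ≈ 0.36 visits

δ = (z_α + z_β) · √((σ₁²+σ₂²)/n)
  = (2.326 + 1.282) · √(8.82/870)
  = 3.608 · √0.01014
  = 3.608 · 0.1007
  = 0.3633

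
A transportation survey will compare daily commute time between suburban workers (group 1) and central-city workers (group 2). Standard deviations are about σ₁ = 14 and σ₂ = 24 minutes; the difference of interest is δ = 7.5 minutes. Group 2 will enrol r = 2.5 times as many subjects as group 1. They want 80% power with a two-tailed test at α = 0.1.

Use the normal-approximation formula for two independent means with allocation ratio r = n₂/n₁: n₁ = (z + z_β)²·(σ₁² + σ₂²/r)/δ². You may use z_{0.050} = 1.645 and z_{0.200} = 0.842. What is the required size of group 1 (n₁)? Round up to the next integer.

n₁ = 47

n₁ = (z_{α/2} + z_β)² · (σ₁² + σ₂²/r) / δ²
   = (1.645 + 0.842)² · (14² + 24²/2.5) / 7.5²
   = 6.1852 · (196 + 230.4) / 56.25
   = 6.1852 · 426.4 / 56.25
   = 46.89
Round up → n₁ = 47; n₂ = r·n₁ = 2.5 × 47 = 118.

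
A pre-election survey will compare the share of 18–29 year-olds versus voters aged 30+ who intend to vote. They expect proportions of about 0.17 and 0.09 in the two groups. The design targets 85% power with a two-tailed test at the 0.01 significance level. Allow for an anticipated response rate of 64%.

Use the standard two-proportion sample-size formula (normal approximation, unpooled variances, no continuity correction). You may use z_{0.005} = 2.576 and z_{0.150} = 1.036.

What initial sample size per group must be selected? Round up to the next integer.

n = (z_{α/2} + z_β)² · [p₁(1−p₁) + p₂(1−p₂)] / (p₁ − p₂)²
  = (2.576 + 1.036)² · (0.17·0.83 + 0.09·0.91) / (0.08)²
  = (3.612)² · (0.1411 + 0.0819) / 0.0064
  = 13.0465 · 0.2230 / 0.0064
  = 454.59
Adjust for 64% response: 454.59 / 0.64 = 710.30.
Round up → n = 711 per group.

n = 711 per group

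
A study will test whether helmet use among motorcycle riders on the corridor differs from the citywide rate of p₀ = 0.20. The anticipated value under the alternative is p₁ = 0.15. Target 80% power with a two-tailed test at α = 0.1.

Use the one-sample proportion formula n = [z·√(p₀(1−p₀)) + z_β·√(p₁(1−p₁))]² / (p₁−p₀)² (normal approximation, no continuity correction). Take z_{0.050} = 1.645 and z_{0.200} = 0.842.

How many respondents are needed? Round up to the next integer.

n = [z_{α/2}·√(p₀q₀) + z_β·√(p₁q₁)]² / (p₁ − p₀)²
  = [1.645·√(0.20·0.80) + 0.842·√(0.15·0.85)]² / (-0.05)²
  = [1.645·0.4000 + 0.842·0.3571]² / 0.0025
  = [0.9587]² / 0.0025
  = 367.61
Round up → n = 368.

n = 368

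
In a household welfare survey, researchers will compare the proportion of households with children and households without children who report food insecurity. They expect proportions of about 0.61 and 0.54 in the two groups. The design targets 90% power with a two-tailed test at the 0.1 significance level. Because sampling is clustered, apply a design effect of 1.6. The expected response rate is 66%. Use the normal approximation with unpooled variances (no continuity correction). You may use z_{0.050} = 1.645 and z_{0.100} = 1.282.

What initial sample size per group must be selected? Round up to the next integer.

n = 2062 per group

n = (z_{α/2} + z_β)² · [p₁(1−p₁) + p₂(1−p₂)] / (p₁ − p₂)²
  = (1.645 + 1.282)² · (0.61·0.39 + 0.54·0.46) / (0.07)²
  = (2.927)² · (0.2379 + 0.2484) / 0.0049
  = 8.5673 · 0.4863 / 0.0049
  = 850.26
Design effect: 1.6 × 850.26 = 1360.42.
Adjust for 66% response: 1360.42 / 0.66 = 2061.25.
Round up → n = 2062 per group.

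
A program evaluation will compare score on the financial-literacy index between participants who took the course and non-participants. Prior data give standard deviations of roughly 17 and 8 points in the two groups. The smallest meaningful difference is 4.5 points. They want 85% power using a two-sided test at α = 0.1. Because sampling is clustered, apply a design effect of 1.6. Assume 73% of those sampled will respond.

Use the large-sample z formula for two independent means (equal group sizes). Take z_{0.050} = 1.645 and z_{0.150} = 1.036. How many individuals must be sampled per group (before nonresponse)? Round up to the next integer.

n = 275 per group

n = (z_{α/2} + z_β)² · (σ₁² + σ₂²) / δ²
  = (1.645 + 1.036)² · (17² + 8² = 353) / 4.5²
  = 7.1878 · 353 / 20.25
  = 125.30
Design effect: 1.6 × 125.30 = 200.48.
Adjust for 73% response: 200.48 / 0.73 = 274.63.
Round up → n = 275 per group.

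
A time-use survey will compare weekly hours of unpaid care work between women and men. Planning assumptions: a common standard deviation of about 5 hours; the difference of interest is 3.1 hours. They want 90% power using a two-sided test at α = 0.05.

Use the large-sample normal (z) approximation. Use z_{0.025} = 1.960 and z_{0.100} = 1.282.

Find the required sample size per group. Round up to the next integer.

n = 55 per group

n = (z_{α/2} + z_β)² · (σ₁² + σ₂²) / δ²
  = (1.960 + 1.282)² · (2·5² = 50) / 3.1²
  = 10.5106 · 50 / 9.61
  = 54.69
Round up → n = 55 per group.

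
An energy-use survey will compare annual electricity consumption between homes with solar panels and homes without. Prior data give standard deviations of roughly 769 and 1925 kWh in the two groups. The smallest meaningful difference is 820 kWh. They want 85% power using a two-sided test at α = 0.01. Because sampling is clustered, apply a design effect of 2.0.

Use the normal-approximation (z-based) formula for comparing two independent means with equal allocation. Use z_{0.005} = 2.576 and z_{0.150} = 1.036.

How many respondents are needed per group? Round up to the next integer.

n = 167 per group

n = (z_{α/2} + z_β)² · (σ₁² + σ₂²) / δ²
  = (2.576 + 1.036)² · (769² + 1925² = 4296986) / 820²
  = 13.0465 · 4296986 / 672400
  = 83.37
Design effect: 2.0 × 83.37 = 166.75.
Round up → n = 167 per group.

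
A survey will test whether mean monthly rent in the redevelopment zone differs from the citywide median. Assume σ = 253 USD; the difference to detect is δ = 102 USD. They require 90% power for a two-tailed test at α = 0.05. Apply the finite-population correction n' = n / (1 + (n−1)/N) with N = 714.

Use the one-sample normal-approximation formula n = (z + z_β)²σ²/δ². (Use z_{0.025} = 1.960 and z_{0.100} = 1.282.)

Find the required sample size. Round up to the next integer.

n = (z_{α/2} + z_β)² · σ² / δ²
  = (1.960 + 1.282)² · 253² / 102²
  = 10.5106 · 64009 / 10404
  = 64.66
Finite-population correction (N = 714): 64.66 / (1 + (64.66 − 1)/714) = 59.37.
Round up → n = 60.

n = 60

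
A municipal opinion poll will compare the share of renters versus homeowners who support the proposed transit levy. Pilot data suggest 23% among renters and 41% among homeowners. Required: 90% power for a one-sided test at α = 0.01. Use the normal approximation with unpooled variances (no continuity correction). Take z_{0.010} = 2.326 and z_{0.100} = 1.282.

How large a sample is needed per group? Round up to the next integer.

n = 169 per group

n = (z_α + z_β)² · [p₁(1−p₁) + p₂(1−p₂)] / (p₁ − p₂)²
  = (2.326 + 1.282)² · (0.23·0.77 + 0.41·0.59) / (-0.18)²
  = (3.608)² · (0.1771 + 0.2419) / 0.0324
  = 13.0177 · 0.4190 / 0.0324
  = 168.35
Round up → n = 169 per group.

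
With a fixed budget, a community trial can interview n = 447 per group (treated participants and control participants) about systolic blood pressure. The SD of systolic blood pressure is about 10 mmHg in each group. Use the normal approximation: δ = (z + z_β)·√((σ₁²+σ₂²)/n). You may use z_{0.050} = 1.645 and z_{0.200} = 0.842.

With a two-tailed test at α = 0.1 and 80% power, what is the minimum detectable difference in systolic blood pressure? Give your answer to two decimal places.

Minimum detectable difference ≈ 1.66 mmHg

δ = (z_{α/2} + z_β) · √((σ₁²+σ₂²)/n)
  = (1.645 + 0.842) · √(200/447)
  = 2.487 · √0.44743
  = 2.487 · 0.6689
  = 1.6636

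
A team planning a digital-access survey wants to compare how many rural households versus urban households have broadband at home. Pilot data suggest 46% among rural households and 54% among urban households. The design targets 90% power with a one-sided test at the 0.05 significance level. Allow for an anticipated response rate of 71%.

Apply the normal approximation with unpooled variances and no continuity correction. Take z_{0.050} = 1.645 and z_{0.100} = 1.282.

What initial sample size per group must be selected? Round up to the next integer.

n = 937 per group

n = (z_α + z_β)² · [p₁(1−p₁) + p₂(1−p₂)] / (p₁ − p₂)²
  = (1.645 + 1.282)² · (0.46·0.54 + 0.54·0.46) / (-0.08)²
  = (2.927)² · (0.2484 + 0.2484) / 0.0064
  = 8.5673 · 0.4968 / 0.0064
  = 665.04
Adjust for 71% response: 665.04 / 0.71 = 936.67.
Round up → n = 937 per group.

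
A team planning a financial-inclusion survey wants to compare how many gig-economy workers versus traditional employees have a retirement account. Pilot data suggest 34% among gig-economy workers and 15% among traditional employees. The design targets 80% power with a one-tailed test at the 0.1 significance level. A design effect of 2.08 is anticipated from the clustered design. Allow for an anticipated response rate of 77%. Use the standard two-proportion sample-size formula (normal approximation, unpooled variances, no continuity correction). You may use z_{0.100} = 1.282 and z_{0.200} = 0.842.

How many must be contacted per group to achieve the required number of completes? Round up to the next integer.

n = (z_α + z_β)² · [p₁(1−p₁) + p₂(1−p₂)] / (p₁ − p₂)²
  = (1.282 + 0.842)² · (0.34·0.66 + 0.15·0.85) / (0.19)²
  = (2.124)² · (0.2244 + 0.1275) / 0.0361
  = 4.5114 · 0.3519 / 0.0361
  = 43.98
Design effect: 2.08 × 43.98 = 91.47.
Adjust for 77% response: 91.47 / 0.77 = 118.79.
Round up → n = 119 per group.

n = 119 per group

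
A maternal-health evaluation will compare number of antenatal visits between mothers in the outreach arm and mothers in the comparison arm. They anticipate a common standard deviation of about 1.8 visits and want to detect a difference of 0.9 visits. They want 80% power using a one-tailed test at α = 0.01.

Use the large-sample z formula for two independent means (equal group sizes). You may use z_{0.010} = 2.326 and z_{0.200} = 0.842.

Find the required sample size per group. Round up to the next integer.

n = (z_α + z_β)² · (σ₁² + σ₂²) / δ²
  = (2.326 + 0.842)² · (2·1.8² = 6.48) / 0.9²
  = 10.0362 · 6.48 / 0.81
  = 80.29
Round up → n = 81 per group.

n = 81 per group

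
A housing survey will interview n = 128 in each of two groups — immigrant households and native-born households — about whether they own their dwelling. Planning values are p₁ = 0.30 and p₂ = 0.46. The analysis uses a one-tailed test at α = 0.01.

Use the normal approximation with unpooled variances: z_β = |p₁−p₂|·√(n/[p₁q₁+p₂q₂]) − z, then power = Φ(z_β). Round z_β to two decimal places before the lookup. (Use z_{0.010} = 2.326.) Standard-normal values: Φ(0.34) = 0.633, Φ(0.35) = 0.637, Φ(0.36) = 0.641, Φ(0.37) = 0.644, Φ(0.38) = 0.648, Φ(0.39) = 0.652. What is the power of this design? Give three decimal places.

z_β = |p₁−p₂|·√(n/[p₁q₁+p₂q₂]) − z_α
    = 0.16 · √(128/0.4584) − 2.326
    = 0.16 · 16.7102 − 2.326
    = 2.6736 − 2.326 = 0.3476 → 0.35
Power = Φ(0.35) = 0.637.

Power ≈ 0.637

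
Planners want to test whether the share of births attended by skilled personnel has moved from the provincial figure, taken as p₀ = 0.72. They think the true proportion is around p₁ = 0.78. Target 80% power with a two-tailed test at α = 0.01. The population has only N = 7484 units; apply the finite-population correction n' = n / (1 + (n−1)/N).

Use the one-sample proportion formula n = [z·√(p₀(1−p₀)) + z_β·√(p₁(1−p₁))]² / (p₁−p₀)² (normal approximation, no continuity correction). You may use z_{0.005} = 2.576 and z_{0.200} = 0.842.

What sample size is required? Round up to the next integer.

n = [z_{α/2}·√(p₀q₀) + z_β·√(p₁q₁)]² / (p₁ − p₀)²
  = [2.576·√(0.72·0.28) + 0.842·√(0.78·0.22)]² / (0.06)²
  = [2.576·0.4490 + 0.842·0.4142]² / 0.0036
  = [1.5054]² / 0.0036
  = 629.52
Finite-population correction (N = 7484): 629.52 / (1 + (629.52 − 1)/7484) = 580.75.
Round up → n = 581.

n = 581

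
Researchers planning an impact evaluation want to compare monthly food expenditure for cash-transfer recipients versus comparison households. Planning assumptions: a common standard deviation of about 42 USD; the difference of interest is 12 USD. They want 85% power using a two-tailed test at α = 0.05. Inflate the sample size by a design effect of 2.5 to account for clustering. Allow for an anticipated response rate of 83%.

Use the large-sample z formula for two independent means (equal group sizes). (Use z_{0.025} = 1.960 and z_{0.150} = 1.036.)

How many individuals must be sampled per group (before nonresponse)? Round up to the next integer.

n = 663 per group

n = (z_{α/2} + z_β)² · (σ₁² + σ₂²) / δ²
  = (1.960 + 1.036)² · (2·42² = 3528) / 12²
  = 8.9760 · 3528 / 144
  = 219.91
Design effect: 2.5 × 219.91 = 549.78.
Adjust for 83% response: 549.78 / 0.83 = 662.39.
Round up → n = 663 per group.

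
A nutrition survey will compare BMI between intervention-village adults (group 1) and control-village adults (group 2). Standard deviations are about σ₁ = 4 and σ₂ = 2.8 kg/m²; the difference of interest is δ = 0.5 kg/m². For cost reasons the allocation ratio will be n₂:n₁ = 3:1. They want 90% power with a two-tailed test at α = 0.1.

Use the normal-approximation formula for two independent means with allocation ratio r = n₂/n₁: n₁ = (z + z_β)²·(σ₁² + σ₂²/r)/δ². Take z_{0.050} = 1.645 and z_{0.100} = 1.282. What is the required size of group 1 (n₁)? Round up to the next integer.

n₁ = 638

n₁ = (z_{α/2} + z_β)² · (σ₁² + σ₂²/r) / δ²
   = (1.645 + 1.282)² · (4² + 2.8²/3) / 0.5²
   = 8.5673 · (16 + 2.6133) / 0.25
   = 8.5673 · 18.6133 / 0.25
   = 637.87
Round up → n₁ = 638; n₂ = r·n₁ = 3 × 638 = 1914.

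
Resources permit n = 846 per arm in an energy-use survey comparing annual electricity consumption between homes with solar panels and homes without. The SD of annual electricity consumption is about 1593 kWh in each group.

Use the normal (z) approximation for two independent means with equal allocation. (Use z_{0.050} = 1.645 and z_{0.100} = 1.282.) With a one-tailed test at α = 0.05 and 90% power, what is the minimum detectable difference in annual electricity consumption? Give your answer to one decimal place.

δ = (z_α + z_β) · √((σ₁²+σ₂²)/n)
  = (1.645 + 1.282) · √(5075298/846)
  = 2.927 · √5999.2
  = 2.927 · 77.4543
  = 226.7088

Minimum detectable difference ≈ 226.7 kWh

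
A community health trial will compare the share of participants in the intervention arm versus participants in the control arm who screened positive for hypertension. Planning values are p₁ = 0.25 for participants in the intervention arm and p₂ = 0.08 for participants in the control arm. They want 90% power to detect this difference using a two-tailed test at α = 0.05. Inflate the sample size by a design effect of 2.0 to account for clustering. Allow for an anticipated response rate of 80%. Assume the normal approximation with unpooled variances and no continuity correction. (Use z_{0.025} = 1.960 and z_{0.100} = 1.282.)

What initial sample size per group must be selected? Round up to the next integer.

n = (z_{α/2} + z_β)² · [p₁(1−p₁) + p₂(1−p₂)] / (p₁ − p₂)²
  = (1.960 + 1.282)² · (0.25·0.75 + 0.08·0.92) / (0.17)²
  = (3.242)² · (0.1875 + 0.0736) / 0.0289
  = 10.5106 · 0.2611 / 0.0289
  = 94.96
Design effect: 2.0 × 94.96 = 189.92.
Adjust for 80% response: 189.92 / 0.80 = 237.40.
Round up → n = 238 per group.

n = 238 per group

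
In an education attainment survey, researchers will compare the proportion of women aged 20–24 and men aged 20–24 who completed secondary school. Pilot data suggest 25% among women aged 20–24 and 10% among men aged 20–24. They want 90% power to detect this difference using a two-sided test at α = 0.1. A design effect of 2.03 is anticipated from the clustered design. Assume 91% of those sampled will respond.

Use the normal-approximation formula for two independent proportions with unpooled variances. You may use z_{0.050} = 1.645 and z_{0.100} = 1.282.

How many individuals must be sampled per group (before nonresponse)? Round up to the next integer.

n = (z_{α/2} + z_β)² · [p₁(1−p₁) + p₂(1−p₂)] / (p₁ − p₂)²
  = (1.645 + 1.282)² · (0.25·0.75 + 0.10·0.90) / (0.15)²
  = (2.927)² · (0.1875 + 0.0900) / 0.0225
  = 8.5673 · 0.2775 / 0.0225
  = 105.66
Design effect: 2.03 × 105.66 = 214.50.
Adjust for 91% response: 214.50 / 0.91 = 235.71.
Round up → n = 236 per group.

n = 236 per group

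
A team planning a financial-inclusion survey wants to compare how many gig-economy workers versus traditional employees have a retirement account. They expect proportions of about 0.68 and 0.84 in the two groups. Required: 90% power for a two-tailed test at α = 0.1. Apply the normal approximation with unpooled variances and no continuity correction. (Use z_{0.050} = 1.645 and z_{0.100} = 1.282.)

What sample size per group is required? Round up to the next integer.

n = 118 per group

n = (z_{α/2} + z_β)² · [p₁(1−p₁) + p₂(1−p₂)] / (p₁ − p₂)²
  = (1.645 + 1.282)² · (0.68·0.32 + 0.84·0.16) / (-0.16)²
  = (2.927)² · (0.2176 + 0.1344) / 0.0256
  = 8.5673 · 0.3520 / 0.0256
  = 117.80
Round up → n = 118 per group.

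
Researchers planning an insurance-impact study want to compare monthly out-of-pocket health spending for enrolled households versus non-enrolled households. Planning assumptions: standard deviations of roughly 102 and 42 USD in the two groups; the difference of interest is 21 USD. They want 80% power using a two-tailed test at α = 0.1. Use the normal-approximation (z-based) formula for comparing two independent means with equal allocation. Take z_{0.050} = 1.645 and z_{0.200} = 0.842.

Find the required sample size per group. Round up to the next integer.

n = (z_{α/2} + z_β)² · (σ₁² + σ₂²) / δ²
  = (1.645 + 0.842)² · (102² + 42² = 12168) / 21²
  = 6.1852 · 12168 / 441
  = 170.66
Round up → n = 171 per group.

n = 171 per group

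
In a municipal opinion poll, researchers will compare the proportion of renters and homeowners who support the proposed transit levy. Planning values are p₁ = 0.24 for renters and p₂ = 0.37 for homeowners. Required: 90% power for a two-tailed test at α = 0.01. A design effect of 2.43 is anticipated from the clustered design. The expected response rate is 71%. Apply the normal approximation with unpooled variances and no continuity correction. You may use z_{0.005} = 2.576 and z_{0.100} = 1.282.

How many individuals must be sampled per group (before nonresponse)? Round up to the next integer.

n = 1253 per group

n = (z_{α/2} + z_β)² · [p₁(1−p₁) + p₂(1−p₂)] / (p₁ − p₂)²
  = (2.576 + 1.282)² · (0.24·0.76 + 0.37·0.63) / (-0.13)²
  = (3.858)² · (0.1824 + 0.2331) / 0.0169
  = 14.8842 · 0.4155 / 0.0169
  = 365.94
Design effect: 2.43 × 365.94 = 889.23.
Adjust for 71% response: 889.23 / 0.71 = 1252.44.
Round up → n = 1253 per group.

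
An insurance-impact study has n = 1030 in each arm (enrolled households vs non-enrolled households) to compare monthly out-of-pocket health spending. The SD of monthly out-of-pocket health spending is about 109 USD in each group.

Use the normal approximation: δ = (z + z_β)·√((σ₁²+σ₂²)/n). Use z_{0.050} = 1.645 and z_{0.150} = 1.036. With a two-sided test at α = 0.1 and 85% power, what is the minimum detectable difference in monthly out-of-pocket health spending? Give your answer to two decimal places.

Minimum detectable difference ≈ 12.88 USD

δ = (z_{α/2} + z_β) · √((σ₁²+σ₂²)/n)
  = (1.645 + 1.036) · √(23762/1030)
  = 2.681 · √23.0699
  = 2.681 · 4.8031
  = 12.8771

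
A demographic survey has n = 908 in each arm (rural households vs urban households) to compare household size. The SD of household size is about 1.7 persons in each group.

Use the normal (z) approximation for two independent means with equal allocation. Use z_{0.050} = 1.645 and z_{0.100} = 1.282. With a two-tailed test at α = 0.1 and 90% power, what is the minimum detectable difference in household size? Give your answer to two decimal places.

δ = (z_{α/2} + z_β) · √((σ₁²+σ₂²)/n)
  = (1.645 + 1.282) · √(5.78/908)
  = 2.927 · √0.00637
  = 2.927 · 0.0798
  = 0.2335

Minimum detectable difference ≈ 0.23 persons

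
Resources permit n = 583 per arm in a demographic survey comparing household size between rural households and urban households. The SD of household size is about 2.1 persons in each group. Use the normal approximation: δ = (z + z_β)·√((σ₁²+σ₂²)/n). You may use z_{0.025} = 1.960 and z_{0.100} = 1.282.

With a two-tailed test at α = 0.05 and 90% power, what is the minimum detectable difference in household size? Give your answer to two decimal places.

Minimum detectable difference ≈ 0.40 persons

δ = (z_{α/2} + z_β) · √((σ₁²+σ₂²)/n)
  = (1.960 + 1.282) · √(8.82/583)
  = 3.242 · √0.01513
  = 3.242 · 0.1230
  = 0.3988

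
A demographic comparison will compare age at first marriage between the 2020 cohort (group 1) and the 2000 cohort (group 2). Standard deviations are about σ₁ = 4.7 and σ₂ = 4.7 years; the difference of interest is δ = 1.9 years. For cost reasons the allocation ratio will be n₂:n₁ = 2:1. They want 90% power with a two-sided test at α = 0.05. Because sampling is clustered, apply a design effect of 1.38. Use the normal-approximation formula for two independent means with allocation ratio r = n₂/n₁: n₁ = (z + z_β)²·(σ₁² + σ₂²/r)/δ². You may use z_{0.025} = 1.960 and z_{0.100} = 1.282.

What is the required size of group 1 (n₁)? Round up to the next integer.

n₁ = 134

n₁ = (z_{α/2} + z_β)² · (σ₁² + σ₂²/r) / δ²
   = (1.960 + 1.282)² · (4.7² + 4.7²/2) / 1.9²
   = 10.5106 · (22.09 + 11.045) / 3.61
   = 10.5106 · 33.135 / 3.61
   = 96.47
Design effect: 1.38 × 96.47 = 133.13.
Round up → n₁ = 134; n₂ = r·n₁ = 2 × 134 = 268.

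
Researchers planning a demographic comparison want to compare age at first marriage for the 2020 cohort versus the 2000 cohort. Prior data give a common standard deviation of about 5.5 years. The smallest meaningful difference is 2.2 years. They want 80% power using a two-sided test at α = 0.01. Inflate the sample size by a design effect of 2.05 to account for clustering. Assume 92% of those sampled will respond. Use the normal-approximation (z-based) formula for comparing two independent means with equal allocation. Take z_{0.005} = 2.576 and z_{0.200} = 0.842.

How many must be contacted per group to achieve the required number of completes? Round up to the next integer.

n = (z_{α/2} + z_β)² · (σ₁² + σ₂²) / δ²
  = (2.576 + 0.842)² · (2·5.5² = 60.5) / 2.2²
  = 11.6827 · 60.5 / 4.84
  = 146.03
Design effect: 2.05 × 146.03 = 299.37.
Adjust for 92% response: 299.37 / 0.92 = 325.40.
Round up → n = 326 per group.

n = 326 per group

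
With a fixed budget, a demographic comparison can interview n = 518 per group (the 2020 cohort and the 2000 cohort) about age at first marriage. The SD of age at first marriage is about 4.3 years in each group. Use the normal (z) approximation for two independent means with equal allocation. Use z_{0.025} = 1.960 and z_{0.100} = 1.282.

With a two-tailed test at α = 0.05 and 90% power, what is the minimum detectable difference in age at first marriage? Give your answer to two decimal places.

Minimum detectable difference ≈ 0.87 years

δ = (z_{α/2} + z_β) · √((σ₁²+σ₂²)/n)
  = (1.960 + 1.282) · √(36.98/518)
  = 3.242 · √0.07139
  = 3.242 · 0.2672
  = 0.8662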